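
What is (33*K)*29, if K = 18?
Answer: 17226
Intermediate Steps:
(33*K)*29 = (33*18)*29 = 594*29 = 17226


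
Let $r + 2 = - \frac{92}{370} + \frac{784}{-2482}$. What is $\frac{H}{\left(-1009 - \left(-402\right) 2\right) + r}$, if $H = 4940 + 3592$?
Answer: $- \frac{652939740}{15884567} \approx -41.105$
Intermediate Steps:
$H = 8532$
$r = - \frac{588776}{229585}$ ($r = -2 + \left(- \frac{92}{370} + \frac{784}{-2482}\right) = -2 + \left(\left(-92\right) \frac{1}{370} + 784 \left(- \frac{1}{2482}\right)\right) = -2 - \frac{129606}{229585} = - \frac{588776}{229585} \approx -2.5645$)
$\frac{H}{\left(-1009 - \left(-402\right) 2\right) + r} = \frac{8532}{\left(-1009 - \left(-402\right) 2\right) - \frac{588776}{229585}} = \frac{8532}{\left(-1009 - -804\right) - \frac{588776}{229585}} = \frac{8532}{\left(-1009 + 804\right) - \frac{588776}{229585}} = \frac{8532}{-205 - \frac{588776}{229585}} = \frac{8532}{- \frac{47653701}{229585}} = 8532 \left(- \frac{229585}{47653701}\right) = - \frac{652939740}{15884567}$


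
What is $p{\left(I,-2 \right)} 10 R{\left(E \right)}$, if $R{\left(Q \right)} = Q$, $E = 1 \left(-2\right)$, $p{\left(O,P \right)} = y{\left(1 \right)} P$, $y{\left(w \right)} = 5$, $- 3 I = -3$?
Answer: $200$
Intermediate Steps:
$I = 1$ ($I = \left(- \frac{1}{3}\right) \left(-3\right) = 1$)
$p{\left(O,P \right)} = 5 P$
$E = -2$
$p{\left(I,-2 \right)} 10 R{\left(E \right)} = 5 \left(-2\right) 10 \left(-2\right) = \left(-10\right) 10 \left(-2\right) = \left(-100\right) \left(-2\right) = 200$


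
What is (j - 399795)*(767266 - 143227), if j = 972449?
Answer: 357358429506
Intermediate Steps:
(j - 399795)*(767266 - 143227) = (972449 - 399795)*(767266 - 143227) = 572654*624039 = 357358429506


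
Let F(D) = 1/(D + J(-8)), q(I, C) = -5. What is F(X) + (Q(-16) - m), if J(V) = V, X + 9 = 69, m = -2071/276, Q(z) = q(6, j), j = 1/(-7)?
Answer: 2263/897 ≈ 2.5229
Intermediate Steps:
j = -1/7 ≈ -0.14286
Q(z) = -5
m = -2071/276 (m = -2071*1/276 = -2071/276 ≈ -7.5036)
X = 60 (X = -9 + 69 = 60)
F(D) = 1/(-8 + D) (F(D) = 1/(D - 8) = 1/(-8 + D))
F(X) + (Q(-16) - m) = 1/(-8 + 60) + (-5 - 1*(-2071/276)) = 1/52 + (-5 + 2071/276) = 1/52 + 691/276 = 2263/897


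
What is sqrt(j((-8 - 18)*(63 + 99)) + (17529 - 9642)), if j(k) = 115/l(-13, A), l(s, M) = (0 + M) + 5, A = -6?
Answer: 2*sqrt(1943) ≈ 88.159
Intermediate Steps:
l(s, M) = 5 + M (l(s, M) = M + 5 = 5 + M)
j(k) = -115 (j(k) = 115/(5 - 6) = 115/(-1) = 115*(-1) = -115)
sqrt(j((-8 - 18)*(63 + 99)) + (17529 - 9642)) = sqrt(-115 + (17529 - 9642)) = sqrt(-115 + 7887) = sqrt(7772) = 2*sqrt(1943)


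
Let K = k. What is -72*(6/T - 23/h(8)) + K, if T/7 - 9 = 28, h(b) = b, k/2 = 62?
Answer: 85297/259 ≈ 329.33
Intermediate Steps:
k = 124 (k = 2*62 = 124)
K = 124
T = 259 (T = 63 + 7*28 = 63 + 196 = 259)
-72*(6/T - 23/h(8)) + K = -72*(6/259 - 23/8) + 124 = -72*(-5909/2072) + 124 = 53181/259 + 124 = 85297/259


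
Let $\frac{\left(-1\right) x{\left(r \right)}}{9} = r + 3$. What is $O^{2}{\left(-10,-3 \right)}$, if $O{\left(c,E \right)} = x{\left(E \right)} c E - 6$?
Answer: $36$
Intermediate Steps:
$x{\left(r \right)} = -27 - 9 r$ ($x{\left(r \right)} = - 9 \left(r + 3\right) = - 9 \left(3 + r\right) = -27 - 9 r$)
$O{\left(c,E \right)} = -6 + E c \left(-27 - 9 E\right)$ ($O{\left(c,E \right)} = \left(-27 - 9 E\right) c E - 6 = c \left(-27 - 9 E\right) E - 6 = E c \left(-27 - 9 E\right) - 6 = -6 + E c \left(-27 - 9 E\right)$)
$O^{2}{\left(-10,-3 \right)} = \left(-6 - \left(-27\right) \left(-10\right) \left(3 - 3\right)\right)^{2} = \left(-6 - \left(-27\right) \left(-10\right) 0\right)^{2} = \left(-6 + 0\right)^{2} = \left(-6\right)^{2} = 36$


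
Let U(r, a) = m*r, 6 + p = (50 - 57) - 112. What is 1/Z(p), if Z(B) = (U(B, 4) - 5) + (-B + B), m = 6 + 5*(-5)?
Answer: 1/2370 ≈ 0.00042194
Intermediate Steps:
p = -125 (p = -6 + ((50 - 57) - 112) = -6 + (-7 - 112) = -6 - 119 = -125)
m = -19 (m = 6 - 25 = -19)
U(r, a) = -19*r
Z(B) = -5 - 19*B (Z(B) = (-19*B - 5) + (-B + B) = (-5 - 19*B) + 0 = -5 - 19*B)
1/Z(p) = 1/(-5 - 19*(-125)) = 1/(-5 + 2375) = 1/2370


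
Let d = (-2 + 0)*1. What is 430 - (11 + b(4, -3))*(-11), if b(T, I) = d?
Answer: 529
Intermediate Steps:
d = -2 (d = -2*1 = -2)
b(T, I) = -2
430 - (11 + b(4, -3))*(-11) = 430 - (11 - 2)*(-11) = 430 - 9*(-11) = 430 - 1*(-99) = 430 + 99 = 529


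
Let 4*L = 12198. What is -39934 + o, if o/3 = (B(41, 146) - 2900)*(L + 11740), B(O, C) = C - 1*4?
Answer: -122408257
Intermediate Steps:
B(O, C) = -4 + C (B(O, C) = C - 4 = -4 + C)
L = 6099/2 (L = (¼)*12198 = 6099/2 ≈ 3049.5)
o = -122368323 (o = 3*(((-4 + 146) - 2900)*(6099/2 + 11740)) = 3*((142 - 2900)*(29579/2)) = 3*(-2758*29579/2) = 3*(-40789441) = -122368323)
-39934 + o = -39934 - 122368323 = -122408257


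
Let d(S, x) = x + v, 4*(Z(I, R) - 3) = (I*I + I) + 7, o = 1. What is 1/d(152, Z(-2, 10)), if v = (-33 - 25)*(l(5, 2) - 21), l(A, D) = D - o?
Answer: 4/4661 ≈ 0.00085818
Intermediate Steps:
l(A, D) = -1 + D (l(A, D) = D - 1*1 = D - 1 = -1 + D)
v = 1160 (v = (-33 - 25)*((-1 + 2) - 21) = -58*(1 - 21) = -58*(-20) = 1160)
Z(I, R) = 19/4 + I/4 + I²/4 (Z(I, R) = 3 + ((I*I + I) + 7)/4 = 3 + ((I² + I) + 7)/4 = 3 + ((I + I²) + 7)/4 = 3 + (7 + I + I²)/4 = 3 + (7/4 + I/4 + I²/4) = 19/4 + I/4 + I²/4)
d(S, x) = 1160 + x (d(S, x) = x + 1160 = 1160 + x)
1/d(152, Z(-2, 10)) = 1/(1160 + (19/4 + (¼)*(-2) + (¼)*(-2)²)) = 1/(1160 + (19/4 - ½ + (¼)*4)) = 1/(1160 + (19/4 - ½ + 1)) = 1/(1160 + 21/4) = 1/(4661/4) = 4/4661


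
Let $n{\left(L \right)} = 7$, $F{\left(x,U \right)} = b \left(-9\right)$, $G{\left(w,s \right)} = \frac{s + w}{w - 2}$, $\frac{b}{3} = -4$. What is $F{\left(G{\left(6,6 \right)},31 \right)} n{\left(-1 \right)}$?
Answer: $756$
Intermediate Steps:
$b = -12$ ($b = 3 \left(-4\right) = -12$)
$G{\left(w,s \right)} = \frac{s + w}{-2 + w}$
$F{\left(x,U \right)} = 108$ ($F{\left(x,U \right)} = \left(-12\right) \left(-9\right) = 108$)
$F{\left(G{\left(6,6 \right)},31 \right)} n{\left(-1 \right)} = 108 \cdot 7 = 756$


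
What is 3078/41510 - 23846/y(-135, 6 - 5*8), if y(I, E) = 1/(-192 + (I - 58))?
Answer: 190545637589/20755 ≈ 9.1807e+6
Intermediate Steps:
y(I, E) = 1/(-250 + I) (y(I, E) = 1/(-192 + (-58 + I)) = 1/(-250 + I))
3078/41510 - 23846/y(-135, 6 - 5*8) = 3078/41510 - 23846/(1/(-250 - 135)) = 3078*(1/41510) - 23846/(1/(-385)) = 1539/20755 - 23846/(-1/385) = 1539/20755 - 23846*(-385) = 1539/20755 + 9180710 = 190545637589/20755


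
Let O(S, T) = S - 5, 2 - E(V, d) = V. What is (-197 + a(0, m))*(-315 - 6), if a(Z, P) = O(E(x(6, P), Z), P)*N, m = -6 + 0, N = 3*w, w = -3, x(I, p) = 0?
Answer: 54570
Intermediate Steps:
E(V, d) = 2 - V
O(S, T) = -5 + S
N = -9 (N = 3*(-3) = -9)
m = -6
a(Z, P) = 27 (a(Z, P) = (-5 + (2 - 1*0))*(-9) = (-5 + (2 + 0))*(-9) = (-5 + 2)*(-9) = -3*(-9) = 27)
(-197 + a(0, m))*(-315 - 6) = (-197 + 27)*(-315 - 6) = -170*(-321) = 54570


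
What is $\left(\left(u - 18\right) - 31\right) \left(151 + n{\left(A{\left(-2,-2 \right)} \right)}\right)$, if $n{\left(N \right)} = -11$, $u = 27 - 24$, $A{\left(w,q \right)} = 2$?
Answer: $-6440$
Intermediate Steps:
$u = 3$ ($u = 27 - 24 = 3$)
$\left(\left(u - 18\right) - 31\right) \left(151 + n{\left(A{\left(-2,-2 \right)} \right)}\right) = \left(\left(3 - 18\right) - 31\right) \left(151 - 11\right) = \left(-15 - 31\right) 140 = \left(-46\right) 140 = -6440$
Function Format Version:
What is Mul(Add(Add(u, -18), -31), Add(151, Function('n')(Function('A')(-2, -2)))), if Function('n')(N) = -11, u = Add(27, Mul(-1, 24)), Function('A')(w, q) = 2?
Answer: -6440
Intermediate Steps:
u = 3 (u = Add(27, -24) = 3)
Mul(Add(Add(u, -18), -31), Add(151, Function('n')(Function('A')(-2, -2)))) = Mul(Add(Add(3, -18), -31), Add(151, -11)) = Mul(Add(-15, -31), 140) = Mul(-46, 140) = -6440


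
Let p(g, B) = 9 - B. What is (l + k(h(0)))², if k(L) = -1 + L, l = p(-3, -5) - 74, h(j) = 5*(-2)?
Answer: 5041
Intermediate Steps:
h(j) = -10
l = -60 (l = (9 - 1*(-5)) - 74 = (9 + 5) - 74 = 14 - 74 = -60)
(l + k(h(0)))² = (-60 + (-1 - 10))² = (-60 - 11)² = (-71)² = 5041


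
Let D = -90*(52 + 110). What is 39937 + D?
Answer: 25357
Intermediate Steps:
D = -14580 (D = -90*162 = -14580)
39937 + D = 39937 - 14580 = 25357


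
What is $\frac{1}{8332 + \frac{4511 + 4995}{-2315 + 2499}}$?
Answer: $\frac{92}{771297} \approx 0.00011928$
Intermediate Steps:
$\frac{1}{8332 + \frac{4511 + 4995}{-2315 + 2499}} = \frac{1}{8332 + \frac{9506}{184}} = \frac{1}{8332 + 9506 \cdot \frac{1}{184}} = \frac{1}{8332 + \frac{4753}{92}} = \frac{1}{\frac{771297}{92}} = \frac{92}{771297}$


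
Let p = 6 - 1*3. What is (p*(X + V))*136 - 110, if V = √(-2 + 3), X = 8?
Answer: 3562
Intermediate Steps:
p = 3 (p = 6 - 3 = 3)
V = 1 (V = √1 = 1)
(p*(X + V))*136 - 110 = (3*(8 + 1))*136 - 110 = (3*9)*136 - 110 = 27*136 - 110 = 3672 - 110 = 3562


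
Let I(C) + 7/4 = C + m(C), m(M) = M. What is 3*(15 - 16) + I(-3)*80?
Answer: -623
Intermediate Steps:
I(C) = -7/4 + 2*C (I(C) = -7/4 + (C + C) = -7/4 + 2*C)
3*(15 - 16) + I(-3)*80 = 3*(15 - 16) + (-7/4 + 2*(-3))*80 = 3*(-1) + (-7/4 - 6)*80 = -3 - 31/4*80 = -3 - 620 = -623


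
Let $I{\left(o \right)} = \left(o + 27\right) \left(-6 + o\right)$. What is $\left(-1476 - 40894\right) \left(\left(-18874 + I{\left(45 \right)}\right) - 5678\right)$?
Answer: $921293280$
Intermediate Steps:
$I{\left(o \right)} = \left(-6 + o\right) \left(27 + o\right)$ ($I{\left(o \right)} = \left(27 + o\right) \left(-6 + o\right) = \left(-6 + o\right) \left(27 + o\right)$)
$\left(-1476 - 40894\right) \left(\left(-18874 + I{\left(45 \right)}\right) - 5678\right) = \left(-1476 - 40894\right) \left(\left(-18874 + \left(-162 + 45^{2} + 21 \cdot 45\right)\right) - 5678\right) = - 42370 \left(\left(-18874 + \left(-162 + 2025 + 945\right)\right) - 5678\right) = - 42370 \left(\left(-18874 + 2808\right) - 5678\right) = - 42370 \left(-16066 - 5678\right) = \left(-42370\right) \left(-21744\right) = 921293280$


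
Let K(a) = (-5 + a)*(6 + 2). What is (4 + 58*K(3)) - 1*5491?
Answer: -6415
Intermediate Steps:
K(a) = -40 + 8*a (K(a) = (-5 + a)*8 = -40 + 8*a)
(4 + 58*K(3)) - 1*5491 = (4 + 58*(-40 + 8*3)) - 1*5491 = (4 + 58*(-40 + 24)) - 5491 = (4 + 58*(-16)) - 5491 = (4 - 928) - 5491 = -924 - 5491 = -6415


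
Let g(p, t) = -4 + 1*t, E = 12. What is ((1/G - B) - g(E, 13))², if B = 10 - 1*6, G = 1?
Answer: 144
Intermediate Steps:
g(p, t) = -4 + t
B = 4 (B = 10 - 6 = 4)
((1/G - B) - g(E, 13))² = ((1/1 - 1*4) - (-4 + 13))² = ((1 - 4) - 1*9)² = (-3 - 9)² = (-12)² = 144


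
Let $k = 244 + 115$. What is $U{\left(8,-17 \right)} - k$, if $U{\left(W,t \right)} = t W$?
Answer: $-495$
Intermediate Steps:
$U{\left(W,t \right)} = W t$
$k = 359$
$U{\left(8,-17 \right)} - k = 8 \left(-17\right) - 359 = -136 - 359 = -495$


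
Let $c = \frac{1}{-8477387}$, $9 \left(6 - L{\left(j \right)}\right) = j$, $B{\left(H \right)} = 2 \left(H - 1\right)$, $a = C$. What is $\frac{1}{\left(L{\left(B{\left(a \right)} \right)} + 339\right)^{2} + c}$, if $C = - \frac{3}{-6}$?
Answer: $\frac{686668347}{81783353052251} \approx 8.3962 \cdot 10^{-6}$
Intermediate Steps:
$C = \frac{1}{2}$ ($C = \left(-3\right) \left(- \frac{1}{6}\right) = \frac{1}{2} \approx 0.5$)
$a = \frac{1}{2} \approx 0.5$
$B{\left(H \right)} = -2 + 2 H$ ($B{\left(H \right)} = 2 \left(-1 + H\right) = -2 + 2 H$)
$L{\left(j \right)} = 6 - \frac{j}{9}$
$c = - \frac{1}{8477387} \approx -1.1796 \cdot 10^{-7}$
$\frac{1}{\left(L{\left(B{\left(a \right)} \right)} + 339\right)^{2} + c} = \frac{1}{\left(\left(6 - \frac{-2 + 2 \cdot \frac{1}{2}}{9}\right) + 339\right)^{2} - \frac{1}{8477387}} = \frac{1}{\left(\left(6 - \frac{-2 + 1}{9}\right) + 339\right)^{2} - \frac{1}{8477387}} = \frac{1}{\left(\left(6 - - \frac{1}{9}\right) + 339\right)^{2} - \frac{1}{8477387}} = \frac{1}{\left(\left(6 + \frac{1}{9}\right) + 339\right)^{2} - \frac{1}{8477387}} = \frac{1}{\left(\frac{55}{9} + 339\right)^{2} - \frac{1}{8477387}} = \frac{1}{\left(\frac{3106}{9}\right)^{2} - \frac{1}{8477387}} = \frac{1}{\frac{9647236}{81} - \frac{1}{8477387}} = \frac{1}{\frac{81783353052251}{686668347}} = \frac{686668347}{81783353052251}$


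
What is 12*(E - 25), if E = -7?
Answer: -384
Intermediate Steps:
12*(E - 25) = 12*(-7 - 25) = 12*(-32) = -384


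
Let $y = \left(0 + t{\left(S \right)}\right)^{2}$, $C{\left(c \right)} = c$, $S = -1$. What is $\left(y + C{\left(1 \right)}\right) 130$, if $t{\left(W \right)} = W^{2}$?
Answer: $260$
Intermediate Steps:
$y = 1$ ($y = \left(0 + \left(-1\right)^{2}\right)^{2} = \left(0 + 1\right)^{2} = 1^{2} = 1$)
$\left(y + C{\left(1 \right)}\right) 130 = \left(1 + 1\right) 130 = 2 \cdot 130 = 260$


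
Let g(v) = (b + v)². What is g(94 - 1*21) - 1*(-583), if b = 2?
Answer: 6208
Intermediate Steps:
g(v) = (2 + v)²
g(94 - 1*21) - 1*(-583) = (2 + (94 - 1*21))² - 1*(-583) = (2 + (94 - 21))² + 583 = (2 + 73)² + 583 = 75² + 583 = 5625 + 583 = 6208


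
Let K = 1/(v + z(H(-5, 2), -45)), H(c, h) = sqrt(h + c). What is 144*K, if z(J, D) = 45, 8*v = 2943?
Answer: 128/367 ≈ 0.34877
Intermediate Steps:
H(c, h) = sqrt(c + h)
v = 2943/8 (v = (1/8)*2943 = 2943/8 ≈ 367.88)
K = 8/3303 (K = 1/(2943/8 + 45) = 1/(3303/8) = 8/3303 ≈ 0.0024220)
144*K = 144*(8/3303) = 128/367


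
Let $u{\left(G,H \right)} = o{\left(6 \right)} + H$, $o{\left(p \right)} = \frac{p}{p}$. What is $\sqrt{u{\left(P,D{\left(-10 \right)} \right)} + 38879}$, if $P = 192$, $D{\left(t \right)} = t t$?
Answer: $2 \sqrt{9745} \approx 197.43$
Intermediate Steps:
$D{\left(t \right)} = t^{2}$
$o{\left(p \right)} = 1$
$u{\left(G,H \right)} = 1 + H$
$\sqrt{u{\left(P,D{\left(-10 \right)} \right)} + 38879} = \sqrt{\left(1 + \left(-10\right)^{2}\right) + 38879} = \sqrt{\left(1 + 100\right) + 38879} = \sqrt{101 + 38879} = \sqrt{38980} = 2 \sqrt{9745}$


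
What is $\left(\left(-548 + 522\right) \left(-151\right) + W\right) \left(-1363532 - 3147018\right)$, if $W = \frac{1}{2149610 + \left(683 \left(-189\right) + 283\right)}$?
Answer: $- \frac{17892639988233175}{1010403} \approx -1.7708 \cdot 10^{10}$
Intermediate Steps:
$W = \frac{1}{2020806}$ ($W = \frac{1}{2149610 + \left(-129087 + 283\right)} = \frac{1}{2149610 - 128804} = \frac{1}{2020806} \approx 4.9485 \cdot 10^{-7}$)
$\left(\left(-548 + 522\right) \left(-151\right) + W\right) \left(-1363532 - 3147018\right) = \left(\left(-548 + 522\right) \left(-151\right) + \frac{1}{2020806}\right) \left(-1363532 - 3147018\right) = \left(\left(-26\right) \left(-151\right) + \frac{1}{2020806}\right) \left(-4510550\right) = \left(3926 + \frac{1}{2020806}\right) \left(-4510550\right) = \frac{7933684357}{2020806} \left(-4510550\right) = - \frac{17892639988233175}{1010403}$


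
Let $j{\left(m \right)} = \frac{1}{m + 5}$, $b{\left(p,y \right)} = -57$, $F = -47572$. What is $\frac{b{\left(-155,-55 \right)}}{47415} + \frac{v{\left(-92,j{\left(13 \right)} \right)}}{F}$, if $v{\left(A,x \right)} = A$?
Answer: $\frac{137548}{187968865} \approx 0.00073176$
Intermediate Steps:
$j{\left(m \right)} = \frac{1}{5 + m}$
$\frac{b{\left(-155,-55 \right)}}{47415} + \frac{v{\left(-92,j{\left(13 \right)} \right)}}{F} = - \frac{57}{47415} - \frac{92}{-47572} = \left(-57\right) \frac{1}{47415} - - \frac{23}{11893} = - \frac{19}{15805} + \frac{23}{11893} = \frac{137548}{187968865}$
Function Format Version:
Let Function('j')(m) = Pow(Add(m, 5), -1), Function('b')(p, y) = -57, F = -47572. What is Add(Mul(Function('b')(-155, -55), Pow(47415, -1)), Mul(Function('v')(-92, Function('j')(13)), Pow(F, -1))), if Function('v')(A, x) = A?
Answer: Rational(137548, 187968865) ≈ 0.00073176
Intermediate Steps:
Function('j')(m) = Pow(Add(5, m), -1)
Add(Mul(Function('b')(-155, -55), Pow(47415, -1)), Mul(Function('v')(-92, Function('j')(13)), Pow(F, -1))) = Add(Mul(-57, Pow(47415, -1)), Mul(-92, Pow(-47572, -1))) = Add(Mul(-57, Rational(1, 47415)), Mul(-92, Rational(-1, 47572))) = Add(Rational(-19, 15805), Rational(23, 11893)) = Rational(137548, 187968865)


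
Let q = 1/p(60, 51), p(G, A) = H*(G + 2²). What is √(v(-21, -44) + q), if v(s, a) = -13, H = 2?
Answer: I*√3326/16 ≈ 3.6045*I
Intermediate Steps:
p(G, A) = 8 + 2*G (p(G, A) = 2*(G + 2²) = 2*(G + 4) = 2*(4 + G) = 8 + 2*G)
q = 1/128 (q = 1/(8 + 2*60) = 1/(8 + 120) = 1/128 ≈ 0.0078125)
√(v(-21, -44) + q) = √(-13 + 1/128) = √(-1663/128) = I*√3326/16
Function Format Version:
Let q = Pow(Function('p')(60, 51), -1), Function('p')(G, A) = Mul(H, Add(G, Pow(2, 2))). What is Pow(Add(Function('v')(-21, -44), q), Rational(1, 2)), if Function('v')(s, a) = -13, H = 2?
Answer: Mul(Rational(1, 16), I, Pow(3326, Rational(1, 2))) ≈ Mul(3.6045, I)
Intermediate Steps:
Function('p')(G, A) = Add(8, Mul(2, G)) (Function('p')(G, A) = Mul(2, Add(G, Pow(2, 2))) = Mul(2, Add(G, 4)) = Mul(2, Add(4, G)) = Add(8, Mul(2, G)))
q = Rational(1, 128) (q = Pow(Add(8, Mul(2, 60)), -1) = Pow(Add(8, 120), -1) = Pow(128, -1) = Rational(1, 128) ≈ 0.0078125)
Pow(Add(Function('v')(-21, -44), q), Rational(1, 2)) = Pow(Add(-13, Rational(1, 128)), Rational(1, 2)) = Pow(Rational(-1663, 128), Rational(1, 2)) = Mul(Rational(1, 16), I, Pow(3326, Rational(1, 2)))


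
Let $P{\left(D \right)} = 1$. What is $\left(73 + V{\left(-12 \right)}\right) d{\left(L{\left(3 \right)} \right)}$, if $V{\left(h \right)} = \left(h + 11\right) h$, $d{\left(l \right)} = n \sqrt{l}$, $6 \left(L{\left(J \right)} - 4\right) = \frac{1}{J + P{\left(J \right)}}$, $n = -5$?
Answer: $- \frac{425 \sqrt{582}}{12} \approx -854.42$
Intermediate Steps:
$L{\left(J \right)} = 4 + \frac{1}{6 \left(1 + J\right)}$ ($L{\left(J \right)} = 4 + \frac{1}{6 \left(J + 1\right)} = 4 + \frac{1}{6 \left(1 + J\right)}$)
$d{\left(l \right)} = - 5 \sqrt{l}$
$V{\left(h \right)} = h \left(11 + h\right)$ ($V{\left(h \right)} = \left(11 + h\right) h = h \left(11 + h\right)$)
$\left(73 + V{\left(-12 \right)}\right) d{\left(L{\left(3 \right)} \right)} = \left(73 - 12 \left(11 - 12\right)\right) \left(- 5 \sqrt{\frac{25 + 24 \cdot 3}{6 \left(1 + 3\right)}}\right) = \left(73 - -12\right) \left(- 5 \sqrt{\frac{25 + 72}{6 \cdot 4}}\right) = \left(73 + 12\right) \left(- 5 \sqrt{\frac{1}{6} \cdot \frac{1}{4} \cdot 97}\right) = 85 \left(- 5 \sqrt{\frac{97}{24}}\right) = 85 \left(- 5 \frac{\sqrt{582}}{12}\right) = 85 \left(- \frac{5 \sqrt{582}}{12}\right) = - \frac{425 \sqrt{582}}{12}$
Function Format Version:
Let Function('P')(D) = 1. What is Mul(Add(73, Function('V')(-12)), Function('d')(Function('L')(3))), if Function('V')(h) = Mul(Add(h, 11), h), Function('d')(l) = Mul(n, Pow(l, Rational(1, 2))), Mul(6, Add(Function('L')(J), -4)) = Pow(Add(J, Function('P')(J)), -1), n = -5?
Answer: Mul(Rational(-425, 12), Pow(582, Rational(1, 2))) ≈ -854.42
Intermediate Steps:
Function('L')(J) = Add(4, Mul(Rational(1, 6), Pow(Add(1, J), -1))) (Function('L')(J) = Add(4, Mul(Rational(1, 6), Pow(Add(J, 1), -1))) = Add(4, Mul(Rational(1, 6), Pow(Add(1, J), -1))))
Function('d')(l) = Mul(-5, Pow(l, Rational(1, 2)))
Function('V')(h) = Mul(h, Add(11, h)) (Function('V')(h) = Mul(Add(11, h), h) = Mul(h, Add(11, h)))
Mul(Add(73, Function('V')(-12)), Function('d')(Function('L')(3))) = Mul(Add(73, Mul(-12, Add(11, -12))), Mul(-5, Pow(Mul(Rational(1, 6), Pow(Add(1, 3), -1), Add(25, Mul(24, 3))), Rational(1, 2)))) = Mul(Add(73, Mul(-12, -1)), Mul(-5, Pow(Mul(Rational(1, 6), Pow(4, -1), Add(25, 72)), Rational(1, 2)))) = Mul(Add(73, 12), Mul(-5, Pow(Mul(Rational(1, 6), Rational(1, 4), 97), Rational(1, 2)))) = Mul(85, Mul(-5, Pow(Rational(97, 24), Rational(1, 2)))) = Mul(85, Mul(-5, Mul(Rational(1, 12), Pow(582, Rational(1, 2))))) = Mul(85, Mul(Rational(-5, 12), Pow(582, Rational(1, 2)))) = Mul(Rational(-425, 12), Pow(582, Rational(1, 2)))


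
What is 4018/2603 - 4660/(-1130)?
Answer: 1667032/294139 ≈ 5.6675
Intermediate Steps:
4018/2603 - 4660/(-1130) = 4018*(1/2603) - 4660*(-1/1130) = 4018/2603 + 466/113 = 1667032/294139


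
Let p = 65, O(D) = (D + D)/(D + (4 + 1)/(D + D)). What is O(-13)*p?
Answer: 43940/343 ≈ 128.10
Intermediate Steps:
O(D) = 2*D/(D + 5/(2*D)) (O(D) = (2*D)/(D + 5/((2*D))) = (2*D)/(D + 5*(1/(2*D))) = (2*D)/(D + 5/(2*D)) = 2*D/(D + 5/(2*D)))
O(-13)*p = (4*(-13)²/(5 + 2*(-13)²))*65 = (4*169/(5 + 2*169))*65 = (4*169/(5 + 338))*65 = (4*169/343)*65 = (4*169*(1/343))*65 = (676/343)*65 = 43940/343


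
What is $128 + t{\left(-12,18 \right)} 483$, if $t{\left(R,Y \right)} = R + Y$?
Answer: $3026$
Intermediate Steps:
$128 + t{\left(-12,18 \right)} 483 = 128 + \left(-12 + 18\right) 483 = 128 + 6 \cdot 483 = 128 + 2898 = 3026$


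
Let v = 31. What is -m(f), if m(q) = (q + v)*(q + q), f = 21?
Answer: -2184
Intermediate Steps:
m(q) = 2*q*(31 + q) (m(q) = (q + 31)*(q + q) = (31 + q)*(2*q) = 2*q*(31 + q))
-m(f) = -2*21*(31 + 21) = -2*21*52 = -1*2184 = -2184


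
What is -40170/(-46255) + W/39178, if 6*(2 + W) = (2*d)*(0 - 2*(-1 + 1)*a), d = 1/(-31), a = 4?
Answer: 157368775/181217839 ≈ 0.86840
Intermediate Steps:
d = -1/31 ≈ -0.032258
W = -2 (W = -2 + ((2*(-1/31))*(0 - 2*(-1 + 1)*4))/6 = -2 + (-2*(0 - 0*4)/31)/6 = -2 + (-2*(0 - 2*0)/31)/6 = -2 + (-2*(0 + 0)/31)/6 = -2 + (-2/31*0)/6 = -2 + (⅙)*0 = -2 + 0 = -2)
-40170/(-46255) + W/39178 = -40170/(-46255) - 2/39178 = -40170*(-1/46255) - 2*1/39178 = 8034/9251 - 1/19589 = 157368775/181217839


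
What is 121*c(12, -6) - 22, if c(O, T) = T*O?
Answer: -8734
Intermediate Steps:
c(O, T) = O*T
121*c(12, -6) - 22 = 121*(12*(-6)) - 22 = 121*(-72) - 22 = -8712 - 22 = -8734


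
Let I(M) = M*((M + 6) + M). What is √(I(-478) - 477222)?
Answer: I*√23122 ≈ 152.06*I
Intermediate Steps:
I(M) = M*(6 + 2*M) (I(M) = M*((6 + M) + M) = M*(6 + 2*M))
√(I(-478) - 477222) = √(2*(-478)*(3 - 478) - 477222) = √(2*(-478)*(-475) - 477222) = √(454100 - 477222) = √(-23122) = I*√23122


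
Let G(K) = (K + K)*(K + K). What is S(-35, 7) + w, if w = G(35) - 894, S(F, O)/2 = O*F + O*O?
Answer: 3614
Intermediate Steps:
G(K) = 4*K² (G(K) = (2*K)*(2*K) = 4*K²)
S(F, O) = 2*O² + 2*F*O (S(F, O) = 2*(O*F + O*O) = 2*(F*O + O²) = 2*(O² + F*O) = 2*O² + 2*F*O)
w = 4006 (w = 4*35² - 894 = 4*1225 - 894 = 4900 - 894 = 4006)
S(-35, 7) + w = 2*7*(-35 + 7) + 4006 = 2*7*(-28) + 4006 = -392 + 4006 = 3614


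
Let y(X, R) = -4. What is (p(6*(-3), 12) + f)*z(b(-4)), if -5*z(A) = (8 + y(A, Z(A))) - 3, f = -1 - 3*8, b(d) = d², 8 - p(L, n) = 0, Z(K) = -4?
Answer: 17/5 ≈ 3.4000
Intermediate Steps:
p(L, n) = 8 (p(L, n) = 8 - 1*0 = 8 + 0 = 8)
f = -25 (f = -1 - 24 = -25)
z(A) = -⅕ (z(A) = -((8 - 4) - 3)/5 = -(4 - 3)/5 = -⅕*1 = -⅕)
(p(6*(-3), 12) + f)*z(b(-4)) = (8 - 25)*(-⅕) = -17*(-⅕) = 17/5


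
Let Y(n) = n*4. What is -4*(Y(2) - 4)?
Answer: -16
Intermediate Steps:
Y(n) = 4*n
-4*(Y(2) - 4) = -4*(4*2 - 4) = -4*(8 - 4) = -4*4 = -16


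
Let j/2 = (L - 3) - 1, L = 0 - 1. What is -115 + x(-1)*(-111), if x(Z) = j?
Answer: 995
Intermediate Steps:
L = -1
j = -10 (j = 2*((-1 - 3) - 1) = 2*(-4 - 1) = 2*(-5) = -10)
x(Z) = -10
-115 + x(-1)*(-111) = -115 - 10*(-111) = -115 + 1110 = 995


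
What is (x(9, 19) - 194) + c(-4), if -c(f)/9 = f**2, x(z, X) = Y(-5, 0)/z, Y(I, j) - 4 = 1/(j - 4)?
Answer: -4051/12 ≈ -337.58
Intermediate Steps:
Y(I, j) = 4 + 1/(-4 + j) (Y(I, j) = 4 + 1/(j - 4) = 4 + 1/(-4 + j))
x(z, X) = 15/(4*z) (x(z, X) = ((-15 + 4*0)/(-4 + 0))/z = ((-15 + 0)/(-4))/z = (-1/4*(-15))/z = 15/(4*z))
c(f) = -9*f**2
(x(9, 19) - 194) + c(-4) = ((15/4)/9 - 194) - 9*(-4)**2 = ((15/4)*(1/9) - 194) - 9*16 = (5/12 - 194) - 144 = -2323/12 - 144 = -4051/12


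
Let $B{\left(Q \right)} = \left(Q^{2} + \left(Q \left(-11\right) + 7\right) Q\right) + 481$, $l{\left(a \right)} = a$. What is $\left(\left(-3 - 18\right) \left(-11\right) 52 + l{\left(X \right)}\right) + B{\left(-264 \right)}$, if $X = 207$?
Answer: $-686108$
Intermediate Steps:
$B{\left(Q \right)} = 481 + Q^{2} + Q \left(7 - 11 Q\right)$ ($B{\left(Q \right)} = \left(Q^{2} + \left(- 11 Q + 7\right) Q\right) + 481 = \left(Q^{2} + \left(7 - 11 Q\right) Q\right) + 481 = \left(Q^{2} + Q \left(7 - 11 Q\right)\right) + 481 = 481 + Q^{2} + Q \left(7 - 11 Q\right)$)
$\left(\left(-3 - 18\right) \left(-11\right) 52 + l{\left(X \right)}\right) + B{\left(-264 \right)} = \left(\left(-3 - 18\right) \left(-11\right) 52 + 207\right) + \left(481 - 10 \left(-264\right)^{2} + 7 \left(-264\right)\right) = \left(\left(-21\right) \left(-11\right) 52 + 207\right) - 698327 = \left(231 \cdot 52 + 207\right) - 698327 = \left(12012 + 207\right) - 698327 = 12219 - 698327 = -686108$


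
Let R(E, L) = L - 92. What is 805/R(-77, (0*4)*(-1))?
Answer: -35/4 ≈ -8.7500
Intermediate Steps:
R(E, L) = -92 + L
805/R(-77, (0*4)*(-1)) = 805/(-92 + (0*4)*(-1)) = 805/(-92 + 0*(-1)) = 805/(-92 + 0) = 805/(-92) = 805*(-1/92) = -35/4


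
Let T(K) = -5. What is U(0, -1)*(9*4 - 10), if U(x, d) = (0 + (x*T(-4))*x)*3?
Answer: 0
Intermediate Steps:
U(x, d) = -15*x² (U(x, d) = (0 + (x*(-5))*x)*3 = (0 + (-5*x)*x)*3 = (0 - 5*x²)*3 = -5*x²*3 = -15*x²)
U(0, -1)*(9*4 - 10) = (-15*0²)*(9*4 - 10) = (-15*0)*(36 - 10) = 0*26 = 0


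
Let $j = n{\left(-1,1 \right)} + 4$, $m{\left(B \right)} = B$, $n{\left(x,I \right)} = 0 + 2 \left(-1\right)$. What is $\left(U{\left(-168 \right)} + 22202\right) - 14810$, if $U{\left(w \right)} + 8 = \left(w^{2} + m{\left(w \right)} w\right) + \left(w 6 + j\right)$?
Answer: $62826$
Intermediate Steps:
$n{\left(x,I \right)} = -2$ ($n{\left(x,I \right)} = 0 - 2 = -2$)
$j = 2$ ($j = -2 + 4 = 2$)
$U{\left(w \right)} = -6 + 2 w^{2} + 6 w$ ($U{\left(w \right)} = -8 + \left(\left(w^{2} + w w\right) + \left(w 6 + 2\right)\right) = -8 + \left(\left(w^{2} + w^{2}\right) + \left(6 w + 2\right)\right) = -8 + \left(2 w^{2} + \left(2 + 6 w\right)\right) = -8 + \left(2 + 2 w^{2} + 6 w\right) = -6 + 2 w^{2} + 6 w$)
$\left(U{\left(-168 \right)} + 22202\right) - 14810 = \left(\left(-6 + 2 \left(-168\right)^{2} + 6 \left(-168\right)\right) + 22202\right) - 14810 = \left(\left(-6 + 2 \cdot 28224 - 1008\right) + 22202\right) - 14810 = \left(\left(-6 + 56448 - 1008\right) + 22202\right) - 14810 = \left(55434 + 22202\right) - 14810 = 77636 - 14810 = 62826$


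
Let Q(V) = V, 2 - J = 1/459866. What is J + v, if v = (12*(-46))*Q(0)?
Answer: 919731/459866 ≈ 2.0000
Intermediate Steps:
J = 919731/459866 (J = 2 - 1/459866 = 919731/459866 ≈ 2.0000)
v = 0 (v = (12*(-46))*0 = -552*0 = 0)
J + v = 919731/459866 + 0 = 919731/459866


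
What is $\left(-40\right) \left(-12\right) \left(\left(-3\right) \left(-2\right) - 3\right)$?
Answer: $1440$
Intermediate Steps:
$\left(-40\right) \left(-12\right) \left(\left(-3\right) \left(-2\right) - 3\right) = 480 \left(6 - 3\right) = 480 \cdot 3 = 1440$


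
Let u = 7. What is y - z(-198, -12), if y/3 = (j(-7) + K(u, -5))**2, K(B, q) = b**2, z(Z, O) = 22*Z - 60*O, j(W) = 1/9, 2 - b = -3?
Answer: 149248/27 ≈ 5527.7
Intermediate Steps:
b = 5 (b = 2 - 1*(-3) = 2 + 3 = 5)
j(W) = 1/9
z(Z, O) = -60*O + 22*Z
K(B, q) = 25 (K(B, q) = 5**2 = 25)
y = 51076/27 (y = 3*(1/9 + 25)**2 = 3*(226/9)**2 = 3*(51076/81) = 51076/27 ≈ 1891.7)
y - z(-198, -12) = 51076/27 - (-60*(-12) + 22*(-198)) = 51076/27 - (720 - 4356) = 51076/27 - 1*(-3636) = 51076/27 + 3636 = 149248/27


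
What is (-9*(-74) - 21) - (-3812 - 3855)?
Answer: 8312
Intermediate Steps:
(-9*(-74) - 21) - (-3812 - 3855) = (666 - 21) - 1*(-7667) = 645 + 7667 = 8312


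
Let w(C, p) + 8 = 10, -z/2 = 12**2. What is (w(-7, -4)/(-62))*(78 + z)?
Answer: 210/31 ≈ 6.7742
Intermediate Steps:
z = -288 (z = -2*12**2 = -2*144 = -288)
w(C, p) = 2 (w(C, p) = -8 + 10 = 2)
(w(-7, -4)/(-62))*(78 + z) = (2/(-62))*(78 - 288) = (2*(-1/62))*(-210) = -1/31*(-210) = 210/31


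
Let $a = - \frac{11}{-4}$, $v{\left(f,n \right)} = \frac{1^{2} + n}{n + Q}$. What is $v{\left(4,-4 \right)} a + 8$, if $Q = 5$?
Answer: $- \frac{1}{4} \approx -0.25$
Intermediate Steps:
$v{\left(f,n \right)} = \frac{1 + n}{5 + n}$ ($v{\left(f,n \right)} = \frac{1^{2} + n}{n + 5} = \frac{1 + n}{5 + n}$)
$a = \frac{11}{4}$ ($a = \left(-11\right) \left(- \frac{1}{4}\right) = \frac{11}{4} \approx 2.75$)
$v{\left(4,-4 \right)} a + 8 = \frac{1 - 4}{5 - 4} \cdot \frac{11}{4} + 8 = 1^{-1} \left(-3\right) \frac{11}{4} + 8 = 1 \left(-3\right) \frac{11}{4} + 8 = \left(-3\right) \frac{11}{4} + 8 = - \frac{33}{4} + 8 = - \frac{1}{4}$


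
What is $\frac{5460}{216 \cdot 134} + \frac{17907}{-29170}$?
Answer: $- \frac{14959667}{35179020} \approx -0.42524$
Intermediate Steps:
$\frac{5460}{216 \cdot 134} + \frac{17907}{-29170} = \frac{5460}{28944} + 17907 \left(- \frac{1}{29170}\right) = 5460 \cdot \frac{1}{28944} - \frac{17907}{29170} = \frac{455}{2412} - \frac{17907}{29170} = - \frac{14959667}{35179020}$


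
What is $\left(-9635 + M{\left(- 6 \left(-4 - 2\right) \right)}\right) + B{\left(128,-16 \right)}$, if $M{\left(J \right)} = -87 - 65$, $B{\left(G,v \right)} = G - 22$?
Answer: $-9681$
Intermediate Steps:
$B{\left(G,v \right)} = -22 + G$ ($B{\left(G,v \right)} = G - 22 = -22 + G$)
$M{\left(J \right)} = -152$ ($M{\left(J \right)} = -87 - 65 = -152$)
$\left(-9635 + M{\left(- 6 \left(-4 - 2\right) \right)}\right) + B{\left(128,-16 \right)} = \left(-9635 - 152\right) + \left(-22 + 128\right) = -9787 + 106 = -9681$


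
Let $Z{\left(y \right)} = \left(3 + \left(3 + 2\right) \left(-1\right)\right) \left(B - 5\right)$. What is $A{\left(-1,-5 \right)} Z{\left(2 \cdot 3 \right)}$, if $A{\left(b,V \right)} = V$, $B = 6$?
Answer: $10$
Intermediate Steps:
$Z{\left(y \right)} = -2$ ($Z{\left(y \right)} = \left(3 + \left(3 + 2\right) \left(-1\right)\right) \left(6 - 5\right) = \left(3 + 5 \left(-1\right)\right) 1 = \left(3 - 5\right) 1 = \left(-2\right) 1 = -2$)
$A{\left(-1,-5 \right)} Z{\left(2 \cdot 3 \right)} = \left(-5\right) \left(-2\right) = 10$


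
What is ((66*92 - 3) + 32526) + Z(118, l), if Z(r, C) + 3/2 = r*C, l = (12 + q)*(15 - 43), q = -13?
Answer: 83795/2 ≈ 41898.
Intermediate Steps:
l = 28 (l = (12 - 13)*(15 - 43) = -1*(-28) = 28)
Z(r, C) = -3/2 + C*r (Z(r, C) = -3/2 + r*C = -3/2 + C*r)
((66*92 - 3) + 32526) + Z(118, l) = ((66*92 - 3) + 32526) + (-3/2 + 28*118) = ((6072 - 3) + 32526) + (-3/2 + 3304) = (6069 + 32526) + 6605/2 = 38595 + 6605/2 = 83795/2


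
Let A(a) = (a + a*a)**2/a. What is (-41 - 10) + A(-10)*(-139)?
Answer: 112539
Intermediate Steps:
A(a) = (a + a**2)**2/a
(-41 - 10) + A(-10)*(-139) = (-41 - 10) - 10*(1 - 10)**2*(-139) = -51 - 10*(-9)**2*(-139) = -51 - 10*81*(-139) = -51 - 810*(-139) = -51 + 112590 = 112539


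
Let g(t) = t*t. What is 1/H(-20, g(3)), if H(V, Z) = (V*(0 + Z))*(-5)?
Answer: 1/900 ≈ 0.0011111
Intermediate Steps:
g(t) = t²
H(V, Z) = -5*V*Z (H(V, Z) = (V*Z)*(-5) = -5*V*Z)
1/H(-20, g(3)) = 1/(-5*(-20)*3²) = 1/(-5*(-20)*9) = 1/900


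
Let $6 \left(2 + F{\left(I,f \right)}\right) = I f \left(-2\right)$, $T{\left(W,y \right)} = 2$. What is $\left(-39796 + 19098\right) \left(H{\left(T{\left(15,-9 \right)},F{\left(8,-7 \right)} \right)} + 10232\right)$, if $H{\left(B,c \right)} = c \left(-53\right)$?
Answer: $- \frac{580496108}{3} \approx -1.935 \cdot 10^{8}$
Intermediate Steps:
$F{\left(I,f \right)} = -2 - \frac{I f}{3}$ ($F{\left(I,f \right)} = -2 + \frac{I f \left(-2\right)}{6} = -2 + \frac{\left(-2\right) I f}{6} = -2 - \frac{I f}{3}$)
$H{\left(B,c \right)} = - 53 c$
$\left(-39796 + 19098\right) \left(H{\left(T{\left(15,-9 \right)},F{\left(8,-7 \right)} \right)} + 10232\right) = \left(-39796 + 19098\right) \left(- 53 \left(-2 - \frac{8}{3} \left(-7\right)\right) + 10232\right) = - 20698 \left(- 53 \left(-2 + \frac{56}{3}\right) + 10232\right) = - 20698 \left(\left(-53\right) \frac{50}{3} + 10232\right) = - 20698 \left(- \frac{2650}{3} + 10232\right) = \left(-20698\right) \frac{28046}{3} = - \frac{580496108}{3}$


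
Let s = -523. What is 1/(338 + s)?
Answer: -1/185 ≈ -0.0054054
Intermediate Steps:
1/(338 + s) = 1/(338 - 523) = 1/(-185) = -1/185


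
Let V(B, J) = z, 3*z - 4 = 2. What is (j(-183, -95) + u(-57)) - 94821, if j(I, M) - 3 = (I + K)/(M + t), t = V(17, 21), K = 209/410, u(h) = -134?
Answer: -3620444939/38130 ≈ -94950.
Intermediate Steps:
z = 2 (z = 4/3 + (1/3)*2 = 4/3 + 2/3 = 2)
V(B, J) = 2
K = 209/410 (K = 209*(1/410) = 209/410 ≈ 0.50976)
t = 2
j(I, M) = 3 + (209/410 + I)/(2 + M) (j(I, M) = 3 + (I + 209/410)/(M + 2) = 3 + (209/410 + I)/(2 + M))
(j(-183, -95) + u(-57)) - 94821 = ((2669/410 - 183 + 3*(-95))/(2 - 95) - 134) - 94821 = ((2669/410 - 183 - 285)/(-93) - 134) - 94821 = (-1/93*(-189211/410) - 134) - 94821 = (189211/38130 - 134) - 94821 = -4920209/38130 - 94821 = -3620444939/38130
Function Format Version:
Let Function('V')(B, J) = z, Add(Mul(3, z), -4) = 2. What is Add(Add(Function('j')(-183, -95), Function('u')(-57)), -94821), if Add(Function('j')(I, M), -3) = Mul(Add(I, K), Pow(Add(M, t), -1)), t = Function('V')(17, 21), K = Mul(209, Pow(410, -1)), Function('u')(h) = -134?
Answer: Rational(-3620444939, 38130) ≈ -94950.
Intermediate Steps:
z = 2 (z = Add(Rational(4, 3), Mul(Rational(1, 3), 2)) = Add(Rational(4, 3), Rational(2, 3)) = 2)
Function('V')(B, J) = 2
K = Rational(209, 410) (K = Mul(209, Rational(1, 410)) = Rational(209, 410) ≈ 0.50976)
t = 2
Function('j')(I, M) = Add(3, Mul(Pow(Add(2, M), -1), Add(Rational(209, 410), I))) (Function('j')(I, M) = Add(3, Mul(Add(I, Rational(209, 410)), Pow(Add(M, 2), -1))) = Add(3, Mul(Add(Rational(209, 410), I), Pow(Add(2, M), -1))) = Add(3, Mul(Pow(Add(2, M), -1), Add(Rational(209, 410), I))))
Add(Add(Function('j')(-183, -95), Function('u')(-57)), -94821) = Add(Add(Mul(Pow(Add(2, -95), -1), Add(Rational(2669, 410), -183, Mul(3, -95))), -134), -94821) = Add(Add(Mul(Pow(-93, -1), Add(Rational(2669, 410), -183, -285)), -134), -94821) = Add(Add(Mul(Rational(-1, 93), Rational(-189211, 410)), -134), -94821) = Add(Add(Rational(189211, 38130), -134), -94821) = Add(Rational(-4920209, 38130), -94821) = Rational(-3620444939, 38130)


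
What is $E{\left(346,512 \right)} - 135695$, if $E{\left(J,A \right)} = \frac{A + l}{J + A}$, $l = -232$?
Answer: $- \frac{58213015}{429} \approx -1.3569 \cdot 10^{5}$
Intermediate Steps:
$E{\left(J,A \right)} = \frac{-232 + A}{A + J}$ ($E{\left(J,A \right)} = \frac{A - 232}{J + A} = \frac{-232 + A}{A + J}$)
$E{\left(346,512 \right)} - 135695 = \frac{-232 + 512}{512 + 346} - 135695 = \frac{1}{858} \cdot 280 - 135695 = \frac{140}{429} - 135695 = - \frac{58213015}{429}$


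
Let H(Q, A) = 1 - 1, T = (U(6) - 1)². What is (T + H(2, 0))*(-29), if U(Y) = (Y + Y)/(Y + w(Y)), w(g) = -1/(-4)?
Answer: -15341/625 ≈ -24.546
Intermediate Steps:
w(g) = ¼ (w(g) = -1*(-¼) = ¼)
U(Y) = 2*Y/(¼ + Y) (U(Y) = (Y + Y)/(Y + ¼) = (2*Y)/(¼ + Y) = 2*Y/(¼ + Y))
T = 529/625 (T = (8*6/(1 + 4*6) - 1)² = (8*6/(1 + 24) - 1)² = (8*6/25 - 1)² = (8*6*(1/25) - 1)² = (48/25 - 1)² = (23/25)² = 529/625 ≈ 0.84640)
H(Q, A) = 0
(T + H(2, 0))*(-29) = (529/625 + 0)*(-29) = (529/625)*(-29) = -15341/625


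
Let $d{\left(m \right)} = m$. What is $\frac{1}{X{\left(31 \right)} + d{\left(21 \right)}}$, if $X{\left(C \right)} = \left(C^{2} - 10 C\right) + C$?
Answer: $\frac{1}{703} \approx 0.0014225$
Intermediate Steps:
$X{\left(C \right)} = C^{2} - 9 C$
$\frac{1}{X{\left(31 \right)} + d{\left(21 \right)}} = \frac{1}{31 \left(-9 + 31\right) + 21} = \frac{1}{31 \cdot 22 + 21} = \frac{1}{682 + 21} = \frac{1}{703}$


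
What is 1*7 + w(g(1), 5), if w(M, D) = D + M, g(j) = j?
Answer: 13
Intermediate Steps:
1*7 + w(g(1), 5) = 1*7 + (5 + 1) = 7 + 6 = 13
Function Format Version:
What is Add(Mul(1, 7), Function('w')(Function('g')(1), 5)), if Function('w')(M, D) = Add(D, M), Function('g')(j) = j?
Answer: 13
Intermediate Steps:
Add(Mul(1, 7), Function('w')(Function('g')(1), 5)) = Add(Mul(1, 7), Add(5, 1)) = Add(7, 6) = 13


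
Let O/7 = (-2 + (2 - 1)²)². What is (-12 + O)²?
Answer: 25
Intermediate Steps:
O = 7 (O = 7*(-2 + (2 - 1)²)² = 7*(-2 + 1²)² = 7*(-2 + 1)² = 7*(-1)² = 7*1 = 7)
(-12 + O)² = (-12 + 7)² = (-5)² = 25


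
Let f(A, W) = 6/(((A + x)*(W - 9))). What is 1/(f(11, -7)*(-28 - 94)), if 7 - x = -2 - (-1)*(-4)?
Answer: 32/61 ≈ 0.52459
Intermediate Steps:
x = 13 (x = 7 - (-2 - (-1)*(-4)) = 7 - (-2 - 1*4) = 7 - (-2 - 4) = 7 - 1*(-6) = 7 + 6 = 13)
f(A, W) = 6/((-9 + W)*(13 + A)) (f(A, W) = 6/(((A + 13)*(W - 9))) = 6/(((13 + A)*(-9 + W))) = 6/(((-9 + W)*(13 + A))) = 6*(1/((-9 + W)*(13 + A))) = 6/((-9 + W)*(13 + A)))
1/(f(11, -7)*(-28 - 94)) = 1/((6/(-117 - 9*11 + 13*(-7) + 11*(-7)))*(-28 - 94)) = 1/((6/(-117 - 99 - 91 - 77))*(-122)) = 1/((6/(-384))*(-122)) = 1/((6*(-1/384))*(-122)) = 1/(-1/64*(-122)) = 1/(61/32) = 32/61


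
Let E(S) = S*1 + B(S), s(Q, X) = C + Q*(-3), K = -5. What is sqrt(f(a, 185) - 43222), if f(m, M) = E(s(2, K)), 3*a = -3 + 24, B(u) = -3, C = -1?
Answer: 4*I*sqrt(2702) ≈ 207.92*I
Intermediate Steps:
s(Q, X) = -1 - 3*Q (s(Q, X) = -1 + Q*(-3) = -1 - 3*Q)
a = 7 (a = (-3 + 24)/3 = (1/3)*21 = 7)
E(S) = -3 + S (E(S) = S*1 - 3 = S - 3 = -3 + S)
f(m, M) = -10 (f(m, M) = -3 + (-1 - 3*2) = -3 + (-1 - 6) = -3 - 7 = -10)
sqrt(f(a, 185) - 43222) = sqrt(-10 - 43222) = sqrt(-43232) = 4*I*sqrt(2702)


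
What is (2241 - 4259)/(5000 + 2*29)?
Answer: -1009/2529 ≈ -0.39897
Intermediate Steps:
(2241 - 4259)/(5000 + 2*29) = -2018/(5000 + 58) = -2018/5058 = -2018*1/5058 = -1009/2529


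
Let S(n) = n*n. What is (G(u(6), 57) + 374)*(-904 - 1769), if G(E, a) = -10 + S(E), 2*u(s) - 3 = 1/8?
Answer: -250751457/256 ≈ -9.7950e+5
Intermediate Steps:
S(n) = n²
u(s) = 25/16 (u(s) = 3/2 + (½)/8 = 3/2 + (½)*(⅛) = 3/2 + 1/16 = 25/16)
G(E, a) = -10 + E²
(G(u(6), 57) + 374)*(-904 - 1769) = ((-10 + (25/16)²) + 374)*(-904 - 1769) = ((-10 + 625/256) + 374)*(-2673) = (-1935/256 + 374)*(-2673) = (93809/256)*(-2673) = -250751457/256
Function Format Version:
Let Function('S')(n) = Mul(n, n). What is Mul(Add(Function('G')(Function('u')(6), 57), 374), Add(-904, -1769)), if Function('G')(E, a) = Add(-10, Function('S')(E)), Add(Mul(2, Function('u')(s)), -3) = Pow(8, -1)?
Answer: Rational(-250751457, 256) ≈ -9.7950e+5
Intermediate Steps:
Function('S')(n) = Pow(n, 2)
Function('u')(s) = Rational(25, 16) (Function('u')(s) = Add(Rational(3, 2), Mul(Rational(1, 2), Pow(8, -1))) = Add(Rational(3, 2), Mul(Rational(1, 2), Rational(1, 8))) = Add(Rational(3, 2), Rational(1, 16)) = Rational(25, 16))
Function('G')(E, a) = Add(-10, Pow(E, 2))
Mul(Add(Function('G')(Function('u')(6), 57), 374), Add(-904, -1769)) = Mul(Add(Add(-10, Pow(Rational(25, 16), 2)), 374), Add(-904, -1769)) = Mul(Add(Add(-10, Rational(625, 256)), 374), -2673) = Mul(Add(Rational(-1935, 256), 374), -2673) = Mul(Rational(93809, 256), -2673) = Rational(-250751457, 256)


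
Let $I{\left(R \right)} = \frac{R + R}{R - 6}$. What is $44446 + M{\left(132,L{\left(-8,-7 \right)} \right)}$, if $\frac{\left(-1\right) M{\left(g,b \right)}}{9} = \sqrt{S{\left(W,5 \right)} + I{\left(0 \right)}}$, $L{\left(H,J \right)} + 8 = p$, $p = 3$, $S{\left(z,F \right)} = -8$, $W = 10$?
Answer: $44446 - 18 i \sqrt{2} \approx 44446.0 - 25.456 i$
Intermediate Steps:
$I{\left(R \right)} = \frac{2 R}{-6 + R}$
$L{\left(H,J \right)} = -5$ ($L{\left(H,J \right)} = -8 + 3 = -5$)
$M{\left(g,b \right)} = - 18 i \sqrt{2}$ ($M{\left(g,b \right)} = - 9 \sqrt{-8 + 2 \cdot 0 \frac{1}{-6 + 0}} = - 9 \sqrt{-8 + 2 \cdot 0 \frac{1}{-6}} = - 9 \sqrt{-8 + 2 \cdot 0 \left(- \frac{1}{6}\right)} = - 9 \sqrt{-8 + 0} = - 9 \sqrt{-8} = - 9 \cdot 2 i \sqrt{2} = - 18 i \sqrt{2}$)
$44446 + M{\left(132,L{\left(-8,-7 \right)} \right)} = 44446 - 18 i \sqrt{2}$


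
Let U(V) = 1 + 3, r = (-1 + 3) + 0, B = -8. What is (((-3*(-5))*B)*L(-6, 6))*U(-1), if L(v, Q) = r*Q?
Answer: -5760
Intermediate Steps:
r = 2 (r = 2 + 0 = 2)
L(v, Q) = 2*Q
U(V) = 4
(((-3*(-5))*B)*L(-6, 6))*U(-1) = ((-3*(-5)*(-8))*(2*6))*4 = ((15*(-8))*12)*4 = -120*12*4 = -1440*4 = -5760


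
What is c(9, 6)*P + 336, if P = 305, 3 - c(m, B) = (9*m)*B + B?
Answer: -148809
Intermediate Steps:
c(m, B) = 3 - B - 9*B*m (c(m, B) = 3 - ((9*m)*B + B) = 3 - (9*B*m + B) = 3 - (B + 9*B*m) = 3 + (-B - 9*B*m) = 3 - B - 9*B*m)
c(9, 6)*P + 336 = (3 - 1*6 - 9*6*9)*305 + 336 = (3 - 6 - 486)*305 + 336 = -489*305 + 336 = -149145 + 336 = -148809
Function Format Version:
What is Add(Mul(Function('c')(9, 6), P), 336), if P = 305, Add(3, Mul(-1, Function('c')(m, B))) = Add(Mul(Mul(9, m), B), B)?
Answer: -148809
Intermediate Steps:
Function('c')(m, B) = Add(3, Mul(-1, B), Mul(-9, B, m)) (Function('c')(m, B) = Add(3, Mul(-1, Add(Mul(Mul(9, m), B), B))) = Add(3, Mul(-1, Add(Mul(9, B, m), B))) = Add(3, Mul(-1, Add(B, Mul(9, B, m)))) = Add(3, Add(Mul(-1, B), Mul(-9, B, m))) = Add(3, Mul(-1, B), Mul(-9, B, m)))
Add(Mul(Function('c')(9, 6), P), 336) = Add(Mul(Add(3, Mul(-1, 6), Mul(-9, 6, 9)), 305), 336) = Add(Mul(Add(3, -6, -486), 305), 336) = Add(Mul(-489, 305), 336) = Add(-149145, 336) = -148809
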